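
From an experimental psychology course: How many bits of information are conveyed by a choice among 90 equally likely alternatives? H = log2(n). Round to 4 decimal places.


H = log2(n)
H = log2(90)
= 6.4919


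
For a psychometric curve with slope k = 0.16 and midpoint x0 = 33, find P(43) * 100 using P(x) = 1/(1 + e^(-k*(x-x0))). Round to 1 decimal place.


P(x) = 1/(1 + e^(-0.16*(43 - 33)))
Exponent = -0.16 * 10 = -1.6
e^(-1.6) = 0.201897
P = 1/(1 + 0.201897) = 0.832018
Percentage = 83.2


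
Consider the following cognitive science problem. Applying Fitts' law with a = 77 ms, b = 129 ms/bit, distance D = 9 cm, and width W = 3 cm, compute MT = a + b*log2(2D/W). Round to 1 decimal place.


MT = 77 + 129 * log2(2*9/3)
2D/W = 6.0
log2(6.0) = 2.585
MT = 77 + 129 * 2.585
= 410.5 ms


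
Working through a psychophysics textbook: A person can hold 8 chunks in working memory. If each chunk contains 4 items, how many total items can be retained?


Total items = chunks * items_per_chunk
= 8 * 4
= 32


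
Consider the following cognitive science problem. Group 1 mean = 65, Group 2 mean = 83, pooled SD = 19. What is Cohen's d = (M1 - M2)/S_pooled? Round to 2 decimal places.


Cohen's d = (M1 - M2) / S_pooled
= (65 - 83) / 19
= -18 / 19
= -0.95


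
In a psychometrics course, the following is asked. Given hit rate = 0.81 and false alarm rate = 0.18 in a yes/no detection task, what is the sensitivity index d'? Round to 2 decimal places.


d' = z(HR) - z(FAR)
z(0.81) = 0.8779
z(0.18) = -0.9154
d' = 0.8779 - -0.9154
= 1.79


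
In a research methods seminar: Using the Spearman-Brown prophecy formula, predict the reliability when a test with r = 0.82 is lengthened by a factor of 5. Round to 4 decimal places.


r_new = n*r / (1 + (n-1)*r)
Numerator = 5 * 0.82 = 4.1
Denominator = 1 + 4 * 0.82 = 4.28
r_new = 4.1 / 4.28
= 0.9579


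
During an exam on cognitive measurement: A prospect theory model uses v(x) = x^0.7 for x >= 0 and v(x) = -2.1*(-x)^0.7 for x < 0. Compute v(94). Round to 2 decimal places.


Since x = 94 >= 0, use v(x) = x^0.7
94^0.7 = 24.0541
v(94) = 24.05


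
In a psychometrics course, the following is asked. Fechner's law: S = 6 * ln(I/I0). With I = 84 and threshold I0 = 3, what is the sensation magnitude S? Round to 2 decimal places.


S = 6 * ln(84/3)
I/I0 = 28.0
ln(28.0) = 3.3322
S = 6 * 3.3322
= 19.99


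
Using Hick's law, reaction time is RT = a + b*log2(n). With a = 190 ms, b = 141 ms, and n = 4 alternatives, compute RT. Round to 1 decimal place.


RT = 190 + 141 * log2(4)
log2(4) = 2.0
RT = 190 + 141 * 2.0
= 190 + 282.0
= 472.0 ms


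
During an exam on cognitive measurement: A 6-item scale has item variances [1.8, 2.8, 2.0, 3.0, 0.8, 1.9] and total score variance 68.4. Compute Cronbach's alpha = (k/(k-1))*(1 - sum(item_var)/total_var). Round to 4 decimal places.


alpha = (k/(k-1)) * (1 - sum(s_i^2)/s_total^2)
sum(item variances) = 12.3
k/(k-1) = 6/5 = 1.2
1 - 12.3/68.4 = 1 - 0.179825 = 0.820175
alpha = 1.2 * 0.820175
= 0.9842


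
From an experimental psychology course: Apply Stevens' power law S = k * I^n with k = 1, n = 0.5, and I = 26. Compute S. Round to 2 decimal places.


S = 1 * 26^0.5
26^0.5 = 5.099
S = 1 * 5.099
= 5.10


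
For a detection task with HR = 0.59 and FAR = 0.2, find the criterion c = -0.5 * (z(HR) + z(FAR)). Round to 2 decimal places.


c = -0.5 * (z(HR) + z(FAR))
z(0.59) = 0.2275
z(0.2) = -0.8416
c = -0.5 * (0.2275 + -0.8416)
= -0.5 * -0.6141
= 0.31


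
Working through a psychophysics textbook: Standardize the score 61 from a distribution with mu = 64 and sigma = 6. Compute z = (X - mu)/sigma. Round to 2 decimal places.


z = (X - mu) / sigma
= (61 - 64) / 6
= -3 / 6
= -0.50


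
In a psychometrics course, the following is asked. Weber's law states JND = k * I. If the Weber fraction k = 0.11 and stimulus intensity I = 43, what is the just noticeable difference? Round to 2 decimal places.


JND = k * I
JND = 0.11 * 43
= 4.73


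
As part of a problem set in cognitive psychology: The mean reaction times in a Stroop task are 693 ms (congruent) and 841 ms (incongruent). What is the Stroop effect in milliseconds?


Stroop effect = RT(incongruent) - RT(congruent)
= 841 - 693
= 148 ms


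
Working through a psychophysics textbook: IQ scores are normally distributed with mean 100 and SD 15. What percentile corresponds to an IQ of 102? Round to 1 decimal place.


z = (IQ - mean) / SD
z = (102 - 100) / 15 = 0.1333
Percentile = Phi(0.1333) * 100
Phi(0.1333) = 0.553022
= 55.3


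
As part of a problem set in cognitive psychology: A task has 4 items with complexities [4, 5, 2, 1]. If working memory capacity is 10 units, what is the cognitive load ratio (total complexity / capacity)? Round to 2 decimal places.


Total complexity = 4 + 5 + 2 + 1 = 12
Load = total / capacity = 12 / 10
= 1.20


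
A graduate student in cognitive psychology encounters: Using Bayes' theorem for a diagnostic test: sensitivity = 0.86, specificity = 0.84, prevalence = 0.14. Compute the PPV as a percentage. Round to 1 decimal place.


PPV = (sens * prev) / (sens * prev + (1-spec) * (1-prev))
Numerator = 0.86 * 0.14 = 0.1204
P(positive and no disease) = (1 - spec) * (1 - prev) = (1 - 0.84) * (1 - 0.14) = 0.1376
Denominator = 0.1204 + 0.1376 = 0.258
PPV = 0.1204 / 0.258 = 0.466667
As percentage = 46.7


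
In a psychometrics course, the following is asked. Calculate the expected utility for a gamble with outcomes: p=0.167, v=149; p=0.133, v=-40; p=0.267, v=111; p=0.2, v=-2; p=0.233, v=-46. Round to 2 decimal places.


EU = sum(p_i * v_i)
0.167 * 149 = 24.883
0.133 * -40 = -5.32
0.267 * 111 = 29.637
0.2 * -2 = -0.4
0.233 * -46 = -10.718
EU = 24.883 + -5.32 + 29.637 + -0.4 + -10.718
= 38.08


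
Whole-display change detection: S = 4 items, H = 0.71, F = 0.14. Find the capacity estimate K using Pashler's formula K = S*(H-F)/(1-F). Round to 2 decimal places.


K = S * (H - F) / (1 - F)
H - F = 0.57
1 - F = 0.86
K = 4 * 0.57 / 0.86
= 2.65


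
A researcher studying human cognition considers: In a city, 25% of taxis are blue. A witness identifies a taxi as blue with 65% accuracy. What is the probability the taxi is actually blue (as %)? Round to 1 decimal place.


P(blue | says blue) = P(says blue | blue)*P(blue) / [P(says blue | blue)*P(blue) + P(says blue | not blue)*P(not blue)]
Numerator = 0.65 * 0.25 = 0.1625
False identification = 0.35 * 0.75 = 0.2625
P = 0.1625 / (0.1625 + 0.2625)
= 0.1625 / 0.425
As percentage = 38.2


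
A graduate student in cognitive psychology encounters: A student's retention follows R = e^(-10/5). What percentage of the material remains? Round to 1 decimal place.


R = e^(-t/S)
-t/S = -10/5 = -2.0
R = e^(-2.0) = 0.135335
Percentage = 0.135335 * 100
= 13.5


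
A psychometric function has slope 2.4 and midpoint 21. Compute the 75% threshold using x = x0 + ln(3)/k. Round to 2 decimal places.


At P = 0.75: 0.75 = 1/(1 + e^(-k*(x-x0)))
Solving: e^(-k*(x-x0)) = 1/3
x = x0 + ln(3)/k
ln(3) = 1.0986
x = 21 + 1.0986/2.4
= 21 + 0.4578
= 21.46


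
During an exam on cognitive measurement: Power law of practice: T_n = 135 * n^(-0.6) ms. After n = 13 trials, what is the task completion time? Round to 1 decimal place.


T_n = 135 * 13^(-0.6)
13^(-0.6) = 0.214602
T_n = 135 * 0.214602
= 29.0 ms


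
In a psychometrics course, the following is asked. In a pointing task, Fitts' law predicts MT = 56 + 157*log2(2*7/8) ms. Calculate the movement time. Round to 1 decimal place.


MT = 56 + 157 * log2(2*7/8)
2D/W = 1.75
log2(1.75) = 0.8074
MT = 56 + 157 * 0.8074
= 182.8 ms


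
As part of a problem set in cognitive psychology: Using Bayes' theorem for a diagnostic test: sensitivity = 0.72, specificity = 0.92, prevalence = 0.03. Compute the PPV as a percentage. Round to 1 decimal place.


PPV = (sens * prev) / (sens * prev + (1-spec) * (1-prev))
Numerator = 0.72 * 0.03 = 0.0216
P(positive and no disease) = (1 - spec) * (1 - prev) = (1 - 0.92) * (1 - 0.03) = 0.0776
Denominator = 0.0216 + 0.0776 = 0.0992
PPV = 0.0216 / 0.0992 = 0.217742
As percentage = 21.8


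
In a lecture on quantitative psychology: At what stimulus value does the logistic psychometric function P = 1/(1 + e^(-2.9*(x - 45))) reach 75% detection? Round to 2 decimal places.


At P = 0.75: 0.75 = 1/(1 + e^(-k*(x-x0)))
Solving: e^(-k*(x-x0)) = 1/3
x = x0 + ln(3)/k
ln(3) = 1.0986
x = 45 + 1.0986/2.9
= 45 + 0.3788
= 45.38


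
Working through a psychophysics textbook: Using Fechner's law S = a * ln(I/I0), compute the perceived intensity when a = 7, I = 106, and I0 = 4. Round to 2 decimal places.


S = 7 * ln(106/4)
I/I0 = 26.5
ln(26.5) = 3.2771
S = 7 * 3.2771
= 22.94


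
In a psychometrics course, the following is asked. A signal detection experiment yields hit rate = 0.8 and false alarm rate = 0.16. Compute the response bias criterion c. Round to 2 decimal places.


c = -0.5 * (z(HR) + z(FAR))
z(0.8) = 0.8416
z(0.16) = -0.9945
c = -0.5 * (0.8416 + -0.9945)
= -0.5 * -0.1529
= 0.08


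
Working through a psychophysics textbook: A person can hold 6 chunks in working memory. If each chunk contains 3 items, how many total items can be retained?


Total items = chunks * items_per_chunk
= 6 * 3
= 18


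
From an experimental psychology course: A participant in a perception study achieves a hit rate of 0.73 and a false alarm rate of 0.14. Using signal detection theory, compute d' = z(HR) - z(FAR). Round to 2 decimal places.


d' = z(HR) - z(FAR)
z(0.73) = 0.6128
z(0.14) = -1.0803
d' = 0.6128 - -1.0803
= 1.69


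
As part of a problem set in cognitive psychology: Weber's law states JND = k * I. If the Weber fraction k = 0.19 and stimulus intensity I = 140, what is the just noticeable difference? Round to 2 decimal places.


JND = k * I
JND = 0.19 * 140
= 26.60


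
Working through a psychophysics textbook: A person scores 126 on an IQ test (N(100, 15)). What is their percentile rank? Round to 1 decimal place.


z = (IQ - mean) / SD
z = (126 - 100) / 15 = 1.7333
Percentile = Phi(1.7333) * 100
Phi(1.7333) = 0.958479
= 95.8


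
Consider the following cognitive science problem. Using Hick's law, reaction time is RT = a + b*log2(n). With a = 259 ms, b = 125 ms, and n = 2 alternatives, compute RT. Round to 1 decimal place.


RT = 259 + 125 * log2(2)
log2(2) = 1.0
RT = 259 + 125 * 1.0
= 259 + 125.0
= 384.0 ms


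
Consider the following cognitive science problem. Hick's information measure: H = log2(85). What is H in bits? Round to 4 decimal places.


H = log2(n)
H = log2(85)
= 6.4094


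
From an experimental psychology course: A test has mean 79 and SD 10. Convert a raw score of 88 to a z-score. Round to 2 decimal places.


z = (X - mu) / sigma
= (88 - 79) / 10
= 9 / 10
= 0.90


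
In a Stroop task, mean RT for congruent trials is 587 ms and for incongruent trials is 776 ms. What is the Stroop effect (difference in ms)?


Stroop effect = RT(incongruent) - RT(congruent)
= 776 - 587
= 189 ms


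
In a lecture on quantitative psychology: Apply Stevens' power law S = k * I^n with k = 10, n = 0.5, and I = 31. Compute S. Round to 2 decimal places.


S = 10 * 31^0.5
31^0.5 = 5.5678
S = 10 * 5.5678
= 55.68


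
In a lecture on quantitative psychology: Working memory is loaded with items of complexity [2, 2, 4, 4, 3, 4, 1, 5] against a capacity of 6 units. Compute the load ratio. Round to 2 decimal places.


Total complexity = 2 + 2 + 4 + 4 + 3 + 4 + 1 + 5 = 25
Load = total / capacity = 25 / 6
= 4.17


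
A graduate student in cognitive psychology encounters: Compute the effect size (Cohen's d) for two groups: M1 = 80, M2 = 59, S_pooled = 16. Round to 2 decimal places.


Cohen's d = (M1 - M2) / S_pooled
= (80 - 59) / 16
= 21 / 16
= 1.31


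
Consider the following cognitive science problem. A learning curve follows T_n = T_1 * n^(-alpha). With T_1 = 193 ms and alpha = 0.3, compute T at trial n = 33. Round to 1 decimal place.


T_n = 193 * 33^(-0.3)
33^(-0.3) = 0.350305
T_n = 193 * 0.350305
= 67.6 ms


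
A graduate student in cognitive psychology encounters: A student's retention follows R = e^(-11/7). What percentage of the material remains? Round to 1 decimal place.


R = e^(-t/S)
-t/S = -11/7 = -1.571429
R = e^(-1.571429) = 0.207748
Percentage = 0.207748 * 100
= 20.8


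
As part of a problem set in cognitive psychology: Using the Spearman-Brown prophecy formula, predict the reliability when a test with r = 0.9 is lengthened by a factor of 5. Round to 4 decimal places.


r_new = n*r / (1 + (n-1)*r)
Numerator = 5 * 0.9 = 4.5
Denominator = 1 + 4 * 0.9 = 4.6
r_new = 4.5 / 4.6
= 0.9783


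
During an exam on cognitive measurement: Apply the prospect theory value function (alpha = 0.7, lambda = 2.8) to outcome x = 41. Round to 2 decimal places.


Since x = 41 >= 0, use v(x) = x^0.7
41^0.7 = 13.457
v(41) = 13.46


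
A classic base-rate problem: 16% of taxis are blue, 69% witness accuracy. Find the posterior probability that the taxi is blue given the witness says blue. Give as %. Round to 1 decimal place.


P(blue | says blue) = P(says blue | blue)*P(blue) / [P(says blue | blue)*P(blue) + P(says blue | not blue)*P(not blue)]
Numerator = 0.69 * 0.16 = 0.1104
False identification = 0.31 * 0.84 = 0.2604
P = 0.1104 / (0.1104 + 0.2604)
= 0.1104 / 0.3708
As percentage = 29.8


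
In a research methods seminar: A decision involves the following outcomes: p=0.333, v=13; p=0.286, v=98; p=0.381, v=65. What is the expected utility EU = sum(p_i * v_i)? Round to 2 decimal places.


EU = sum(p_i * v_i)
0.333 * 13 = 4.329
0.286 * 98 = 28.028
0.381 * 65 = 24.765
EU = 4.329 + 28.028 + 24.765
= 57.12


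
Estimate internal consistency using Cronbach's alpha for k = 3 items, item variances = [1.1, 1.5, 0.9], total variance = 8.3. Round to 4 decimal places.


alpha = (k/(k-1)) * (1 - sum(s_i^2)/s_total^2)
sum(item variances) = 3.5
k/(k-1) = 3/2 = 1.5
1 - 3.5/8.3 = 1 - 0.421687 = 0.578313
alpha = 1.5 * 0.578313
= 0.8675


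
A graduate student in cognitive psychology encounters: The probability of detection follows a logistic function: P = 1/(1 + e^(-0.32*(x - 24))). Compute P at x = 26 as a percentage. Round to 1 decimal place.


P(x) = 1/(1 + e^(-0.32*(26 - 24)))
Exponent = -0.32 * 2 = -0.64
e^(-0.64) = 0.527292
P = 1/(1 + 0.527292) = 0.654754
Percentage = 65.5


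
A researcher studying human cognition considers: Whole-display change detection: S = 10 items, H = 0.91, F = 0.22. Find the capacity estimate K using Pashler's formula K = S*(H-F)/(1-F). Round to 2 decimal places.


K = S * (H - F) / (1 - F)
H - F = 0.69
1 - F = 0.78
K = 10 * 0.69 / 0.78
= 8.85


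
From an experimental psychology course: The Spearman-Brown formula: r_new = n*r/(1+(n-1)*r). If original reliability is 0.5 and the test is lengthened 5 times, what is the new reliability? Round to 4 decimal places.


r_new = n*r / (1 + (n-1)*r)
Numerator = 5 * 0.5 = 2.5
Denominator = 1 + 4 * 0.5 = 3.0
r_new = 2.5 / 3.0
= 0.8333


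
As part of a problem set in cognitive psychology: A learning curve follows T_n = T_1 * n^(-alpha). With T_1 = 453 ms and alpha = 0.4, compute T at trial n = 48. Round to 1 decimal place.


T_n = 453 * 48^(-0.4)
48^(-0.4) = 0.212571
T_n = 453 * 0.212571
= 96.3 ms


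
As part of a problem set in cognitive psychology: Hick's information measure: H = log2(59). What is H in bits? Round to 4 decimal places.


H = log2(n)
H = log2(59)
= 5.8826


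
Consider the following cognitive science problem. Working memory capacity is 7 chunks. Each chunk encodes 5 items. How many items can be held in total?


Total items = chunks * items_per_chunk
= 7 * 5
= 35


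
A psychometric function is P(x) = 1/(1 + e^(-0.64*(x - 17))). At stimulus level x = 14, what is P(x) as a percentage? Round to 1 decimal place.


P(x) = 1/(1 + e^(-0.64*(14 - 17)))
Exponent = -0.64 * -3 = 1.92
e^(1.92) = 6.820958
P = 1/(1 + 6.820958) = 0.127862
Percentage = 12.8


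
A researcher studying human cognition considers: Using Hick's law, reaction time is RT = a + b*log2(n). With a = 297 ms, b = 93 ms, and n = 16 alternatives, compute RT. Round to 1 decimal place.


RT = 297 + 93 * log2(16)
log2(16) = 4.0
RT = 297 + 93 * 4.0
= 297 + 372.0
= 669.0 ms


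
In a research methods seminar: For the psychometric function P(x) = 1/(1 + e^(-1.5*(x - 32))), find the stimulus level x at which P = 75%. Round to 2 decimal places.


At P = 0.75: 0.75 = 1/(1 + e^(-k*(x-x0)))
Solving: e^(-k*(x-x0)) = 1/3
x = x0 + ln(3)/k
ln(3) = 1.0986
x = 32 + 1.0986/1.5
= 32 + 0.7324
= 32.73


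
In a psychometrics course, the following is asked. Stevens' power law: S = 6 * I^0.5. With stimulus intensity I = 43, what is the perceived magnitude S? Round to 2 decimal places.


S = 6 * 43^0.5
43^0.5 = 6.5574
S = 6 * 6.5574
= 39.34


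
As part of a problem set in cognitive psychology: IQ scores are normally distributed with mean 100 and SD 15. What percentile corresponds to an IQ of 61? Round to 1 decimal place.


z = (IQ - mean) / SD
z = (61 - 100) / 15 = -2.6
Percentile = Phi(-2.6) * 100
Phi(-2.6) = 0.004661
= 0.5


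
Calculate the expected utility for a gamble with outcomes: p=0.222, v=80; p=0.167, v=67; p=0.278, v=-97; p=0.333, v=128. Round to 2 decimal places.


EU = sum(p_i * v_i)
0.222 * 80 = 17.76
0.167 * 67 = 11.189
0.278 * -97 = -26.966
0.333 * 128 = 42.624
EU = 17.76 + 11.189 + -26.966 + 42.624
= 44.61


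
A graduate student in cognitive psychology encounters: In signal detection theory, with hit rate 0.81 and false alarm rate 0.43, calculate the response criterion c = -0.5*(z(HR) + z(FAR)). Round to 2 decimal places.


c = -0.5 * (z(HR) + z(FAR))
z(0.81) = 0.8779
z(0.43) = -0.1764
c = -0.5 * (0.8779 + -0.1764)
= -0.5 * 0.7015
= -0.35


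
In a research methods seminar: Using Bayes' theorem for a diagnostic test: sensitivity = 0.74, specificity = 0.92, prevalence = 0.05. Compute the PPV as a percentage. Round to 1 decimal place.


PPV = (sens * prev) / (sens * prev + (1-spec) * (1-prev))
Numerator = 0.74 * 0.05 = 0.037
P(positive and no disease) = (1 - spec) * (1 - prev) = (1 - 0.92) * (1 - 0.05) = 0.076
Denominator = 0.037 + 0.076 = 0.113
PPV = 0.037 / 0.113 = 0.327434
As percentage = 32.7


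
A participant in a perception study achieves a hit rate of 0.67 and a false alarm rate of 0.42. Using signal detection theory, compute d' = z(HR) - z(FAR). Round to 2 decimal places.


d' = z(HR) - z(FAR)
z(0.67) = 0.4399
z(0.42) = -0.2019
d' = 0.4399 - -0.2019
= 0.64


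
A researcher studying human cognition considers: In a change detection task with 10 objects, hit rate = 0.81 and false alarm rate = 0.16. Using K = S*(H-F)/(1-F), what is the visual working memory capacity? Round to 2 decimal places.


K = S * (H - F) / (1 - F)
H - F = 0.65
1 - F = 0.84
K = 10 * 0.65 / 0.84
= 7.74


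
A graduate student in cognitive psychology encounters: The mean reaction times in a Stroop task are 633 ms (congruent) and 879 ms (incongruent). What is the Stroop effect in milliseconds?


Stroop effect = RT(incongruent) - RT(congruent)
= 879 - 633
= 246 ms


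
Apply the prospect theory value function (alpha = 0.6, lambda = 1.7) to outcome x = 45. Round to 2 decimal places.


Since x = 45 >= 0, use v(x) = x^0.6
45^0.6 = 9.8158
v(45) = 9.82


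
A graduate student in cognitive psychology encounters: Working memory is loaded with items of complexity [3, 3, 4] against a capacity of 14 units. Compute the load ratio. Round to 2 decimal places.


Total complexity = 3 + 3 + 4 = 10
Load = total / capacity = 10 / 14
= 0.71


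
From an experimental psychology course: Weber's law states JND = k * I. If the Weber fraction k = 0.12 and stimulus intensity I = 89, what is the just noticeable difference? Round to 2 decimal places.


JND = k * I
JND = 0.12 * 89
= 10.68


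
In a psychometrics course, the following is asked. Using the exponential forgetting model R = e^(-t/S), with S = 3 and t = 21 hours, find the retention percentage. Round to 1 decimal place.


R = e^(-t/S)
-t/S = -21/3 = -7.0
R = e^(-7.0) = 0.000912
Percentage = 0.000912 * 100
= 0.1


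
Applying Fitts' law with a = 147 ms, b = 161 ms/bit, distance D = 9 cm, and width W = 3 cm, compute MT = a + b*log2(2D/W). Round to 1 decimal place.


MT = 147 + 161 * log2(2*9/3)
2D/W = 6.0
log2(6.0) = 2.585
MT = 147 + 161 * 2.585
= 563.2 ms


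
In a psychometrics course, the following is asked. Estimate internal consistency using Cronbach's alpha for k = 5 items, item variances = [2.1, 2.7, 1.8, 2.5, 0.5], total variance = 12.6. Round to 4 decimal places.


alpha = (k/(k-1)) * (1 - sum(s_i^2)/s_total^2)
sum(item variances) = 9.6
k/(k-1) = 5/4 = 1.25
1 - 9.6/12.6 = 1 - 0.761905 = 0.238095
alpha = 1.25 * 0.238095
= 0.2976


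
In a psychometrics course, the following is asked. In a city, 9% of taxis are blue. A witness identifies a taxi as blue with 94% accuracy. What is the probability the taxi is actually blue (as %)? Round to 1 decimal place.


P(blue | says blue) = P(says blue | blue)*P(blue) / [P(says blue | blue)*P(blue) + P(says blue | not blue)*P(not blue)]
Numerator = 0.94 * 0.09 = 0.0846
False identification = 0.06 * 0.91 = 0.0546
P = 0.0846 / (0.0846 + 0.0546)
= 0.0846 / 0.1392
As percentage = 60.8


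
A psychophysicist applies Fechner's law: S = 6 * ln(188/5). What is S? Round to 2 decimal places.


S = 6 * ln(188/5)
I/I0 = 37.6
ln(37.6) = 3.627
S = 6 * 3.627
= 21.76


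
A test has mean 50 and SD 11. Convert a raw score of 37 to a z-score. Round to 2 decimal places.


z = (X - mu) / sigma
= (37 - 50) / 11
= -13 / 11
= -1.18


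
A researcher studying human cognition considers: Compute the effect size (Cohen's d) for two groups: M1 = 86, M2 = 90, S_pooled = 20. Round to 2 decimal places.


Cohen's d = (M1 - M2) / S_pooled
= (86 - 90) / 20
= -4 / 20
= -0.20


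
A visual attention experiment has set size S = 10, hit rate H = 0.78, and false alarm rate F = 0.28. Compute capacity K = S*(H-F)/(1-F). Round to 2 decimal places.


K = S * (H - F) / (1 - F)
H - F = 0.5
1 - F = 0.72
K = 10 * 0.5 / 0.72
= 6.94


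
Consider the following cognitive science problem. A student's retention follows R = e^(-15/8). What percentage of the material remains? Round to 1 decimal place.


R = e^(-t/S)
-t/S = -15/8 = -1.875
R = e^(-1.875) = 0.153355
Percentage = 0.153355 * 100
= 15.3


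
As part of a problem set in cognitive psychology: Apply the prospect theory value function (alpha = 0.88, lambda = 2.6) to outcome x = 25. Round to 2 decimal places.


Since x = 25 >= 0, use v(x) = x^0.88
25^0.88 = 16.9898
v(25) = 16.99


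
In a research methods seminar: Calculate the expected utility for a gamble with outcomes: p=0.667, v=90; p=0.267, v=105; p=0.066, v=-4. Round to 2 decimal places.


EU = sum(p_i * v_i)
0.667 * 90 = 60.03
0.267 * 105 = 28.035
0.066 * -4 = -0.264
EU = 60.03 + 28.035 + -0.264
= 87.80


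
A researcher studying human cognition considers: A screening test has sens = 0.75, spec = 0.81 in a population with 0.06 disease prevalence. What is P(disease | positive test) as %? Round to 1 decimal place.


PPV = (sens * prev) / (sens * prev + (1-spec) * (1-prev))
Numerator = 0.75 * 0.06 = 0.045
P(positive and no disease) = (1 - spec) * (1 - prev) = (1 - 0.81) * (1 - 0.06) = 0.1786
Denominator = 0.045 + 0.1786 = 0.2236
PPV = 0.045 / 0.2236 = 0.201252
As percentage = 20.1


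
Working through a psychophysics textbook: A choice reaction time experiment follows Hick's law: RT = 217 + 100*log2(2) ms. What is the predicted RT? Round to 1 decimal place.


RT = 217 + 100 * log2(2)
log2(2) = 1.0
RT = 217 + 100 * 1.0
= 217 + 100.0
= 317.0 ms


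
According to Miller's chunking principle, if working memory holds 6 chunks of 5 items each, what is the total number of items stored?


Total items = chunks * items_per_chunk
= 6 * 5
= 30


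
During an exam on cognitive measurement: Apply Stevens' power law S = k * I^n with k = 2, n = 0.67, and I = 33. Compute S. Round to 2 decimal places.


S = 2 * 33^0.67
33^0.67 = 10.4089
S = 2 * 10.4089
= 20.82


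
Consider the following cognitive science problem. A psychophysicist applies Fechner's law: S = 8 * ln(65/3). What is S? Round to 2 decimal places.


S = 8 * ln(65/3)
I/I0 = 21.666667
ln(21.666667) = 3.0758
S = 8 * 3.0758
= 24.61


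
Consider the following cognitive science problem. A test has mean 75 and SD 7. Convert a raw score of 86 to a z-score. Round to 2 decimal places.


z = (X - mu) / sigma
= (86 - 75) / 7
= 11 / 7
= 1.57


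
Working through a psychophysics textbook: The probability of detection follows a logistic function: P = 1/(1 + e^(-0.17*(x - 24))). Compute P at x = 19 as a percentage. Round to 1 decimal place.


P(x) = 1/(1 + e^(-0.17*(19 - 24)))
Exponent = -0.17 * -5 = 0.85
e^(0.85) = 2.339647
P = 1/(1 + 2.339647) = 0.299433
Percentage = 29.9


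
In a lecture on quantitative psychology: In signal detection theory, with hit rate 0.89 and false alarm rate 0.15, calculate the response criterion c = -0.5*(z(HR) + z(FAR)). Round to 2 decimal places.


c = -0.5 * (z(HR) + z(FAR))
z(0.89) = 1.2265
z(0.15) = -1.0364
c = -0.5 * (1.2265 + -1.0364)
= -0.5 * 0.1901
= -0.10


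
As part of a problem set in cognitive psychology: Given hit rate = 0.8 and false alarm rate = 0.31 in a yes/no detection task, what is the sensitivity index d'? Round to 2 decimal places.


d' = z(HR) - z(FAR)
z(0.8) = 0.8416
z(0.31) = -0.4959
d' = 0.8416 - -0.4959
= 1.34


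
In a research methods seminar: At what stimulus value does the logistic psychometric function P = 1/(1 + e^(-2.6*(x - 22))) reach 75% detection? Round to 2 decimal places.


At P = 0.75: 0.75 = 1/(1 + e^(-k*(x-x0)))
Solving: e^(-k*(x-x0)) = 1/3
x = x0 + ln(3)/k
ln(3) = 1.0986
x = 22 + 1.0986/2.6
= 22 + 0.4225
= 22.42


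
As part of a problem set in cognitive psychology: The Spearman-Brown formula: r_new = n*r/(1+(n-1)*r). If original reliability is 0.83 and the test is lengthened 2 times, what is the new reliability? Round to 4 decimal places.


r_new = n*r / (1 + (n-1)*r)
Numerator = 2 * 0.83 = 1.66
Denominator = 1 + 1 * 0.83 = 1.83
r_new = 1.66 / 1.83
= 0.9071


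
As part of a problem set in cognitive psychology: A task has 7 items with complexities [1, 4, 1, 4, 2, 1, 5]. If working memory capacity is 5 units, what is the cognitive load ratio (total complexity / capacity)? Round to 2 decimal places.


Total complexity = 1 + 4 + 1 + 4 + 2 + 1 + 5 = 18
Load = total / capacity = 18 / 5
= 3.60


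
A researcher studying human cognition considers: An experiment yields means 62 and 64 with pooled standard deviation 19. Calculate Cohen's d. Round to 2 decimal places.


Cohen's d = (M1 - M2) / S_pooled
= (62 - 64) / 19
= -2 / 19
= -0.11


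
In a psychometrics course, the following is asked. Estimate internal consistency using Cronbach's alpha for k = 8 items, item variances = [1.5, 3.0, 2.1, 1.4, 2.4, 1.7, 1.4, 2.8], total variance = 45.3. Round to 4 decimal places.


alpha = (k/(k-1)) * (1 - sum(s_i^2)/s_total^2)
sum(item variances) = 16.3
k/(k-1) = 8/7 = 1.142857
1 - 16.3/45.3 = 1 - 0.359823 = 0.640177
alpha = 1.142857 * 0.640177
= 0.7316


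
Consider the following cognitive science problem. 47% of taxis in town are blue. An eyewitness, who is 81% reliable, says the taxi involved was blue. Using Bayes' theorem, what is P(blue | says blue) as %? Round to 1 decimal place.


P(blue | says blue) = P(says blue | blue)*P(blue) / [P(says blue | blue)*P(blue) + P(says blue | not blue)*P(not blue)]
Numerator = 0.81 * 0.47 = 0.3807
False identification = 0.19 * 0.53 = 0.1007
P = 0.3807 / (0.3807 + 0.1007)
= 0.3807 / 0.4814
As percentage = 79.1


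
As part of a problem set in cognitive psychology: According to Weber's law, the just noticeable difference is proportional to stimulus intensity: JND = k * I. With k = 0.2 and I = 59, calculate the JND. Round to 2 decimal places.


JND = k * I
JND = 0.2 * 59
= 11.80


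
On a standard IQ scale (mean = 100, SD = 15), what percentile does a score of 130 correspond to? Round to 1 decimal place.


z = (IQ - mean) / SD
z = (130 - 100) / 15 = 2.0
Percentile = Phi(2.0) * 100
Phi(2.0) = 0.97725
= 97.7


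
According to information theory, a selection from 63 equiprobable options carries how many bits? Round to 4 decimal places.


H = log2(n)
H = log2(63)
= 5.9773


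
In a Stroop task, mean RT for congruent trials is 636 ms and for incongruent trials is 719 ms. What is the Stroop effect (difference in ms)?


Stroop effect = RT(incongruent) - RT(congruent)
= 719 - 636
= 83 ms


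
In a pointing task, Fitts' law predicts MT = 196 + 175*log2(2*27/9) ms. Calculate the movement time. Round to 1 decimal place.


MT = 196 + 175 * log2(2*27/9)
2D/W = 6.0
log2(6.0) = 2.585
MT = 196 + 175 * 2.585
= 648.4 ms


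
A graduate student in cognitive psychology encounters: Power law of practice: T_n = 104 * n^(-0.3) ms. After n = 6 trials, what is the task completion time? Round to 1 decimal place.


T_n = 104 * 6^(-0.3)
6^(-0.3) = 0.584191
T_n = 104 * 0.584191
= 60.8 ms


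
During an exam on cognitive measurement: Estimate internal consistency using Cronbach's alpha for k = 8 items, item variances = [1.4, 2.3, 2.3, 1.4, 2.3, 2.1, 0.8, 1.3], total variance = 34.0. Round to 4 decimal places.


alpha = (k/(k-1)) * (1 - sum(s_i^2)/s_total^2)
sum(item variances) = 13.9
k/(k-1) = 8/7 = 1.142857
1 - 13.9/34.0 = 1 - 0.408824 = 0.591176
alpha = 1.142857 * 0.591176
= 0.6756


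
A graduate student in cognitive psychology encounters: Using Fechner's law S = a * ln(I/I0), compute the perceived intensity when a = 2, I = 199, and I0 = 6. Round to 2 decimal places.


S = 2 * ln(199/6)
I/I0 = 33.166667
ln(33.166667) = 3.5015
S = 2 * 3.5015
= 7.00


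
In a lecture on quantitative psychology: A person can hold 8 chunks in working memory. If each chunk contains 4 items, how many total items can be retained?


Total items = chunks * items_per_chunk
= 8 * 4
= 32


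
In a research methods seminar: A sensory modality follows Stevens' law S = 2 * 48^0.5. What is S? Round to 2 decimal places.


S = 2 * 48^0.5
48^0.5 = 6.9282
S = 2 * 6.9282
= 13.86


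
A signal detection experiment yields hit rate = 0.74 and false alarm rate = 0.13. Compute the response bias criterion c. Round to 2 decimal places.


c = -0.5 * (z(HR) + z(FAR))
z(0.74) = 0.6433
z(0.13) = -1.1264
c = -0.5 * (0.6433 + -1.1264)
= -0.5 * -0.4831
= 0.24


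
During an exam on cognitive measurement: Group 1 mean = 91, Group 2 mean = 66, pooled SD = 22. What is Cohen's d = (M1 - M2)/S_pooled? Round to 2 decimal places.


Cohen's d = (M1 - M2) / S_pooled
= (91 - 66) / 22
= 25 / 22
= 1.14


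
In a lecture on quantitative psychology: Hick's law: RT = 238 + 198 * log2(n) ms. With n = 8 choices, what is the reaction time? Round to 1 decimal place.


RT = 238 + 198 * log2(8)
log2(8) = 3.0
RT = 238 + 198 * 3.0
= 238 + 594.0
= 832.0 ms


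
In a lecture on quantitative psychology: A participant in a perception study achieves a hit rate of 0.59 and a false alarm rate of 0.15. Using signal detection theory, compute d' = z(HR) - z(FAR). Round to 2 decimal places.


d' = z(HR) - z(FAR)
z(0.59) = 0.2275
z(0.15) = -1.0364
d' = 0.2275 - -1.0364
= 1.26


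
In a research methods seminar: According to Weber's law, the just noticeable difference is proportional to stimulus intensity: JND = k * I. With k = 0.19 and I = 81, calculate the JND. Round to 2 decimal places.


JND = k * I
JND = 0.19 * 81
= 15.39


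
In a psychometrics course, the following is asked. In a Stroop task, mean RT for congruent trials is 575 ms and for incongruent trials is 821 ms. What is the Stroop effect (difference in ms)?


Stroop effect = RT(incongruent) - RT(congruent)
= 821 - 575
= 246 ms


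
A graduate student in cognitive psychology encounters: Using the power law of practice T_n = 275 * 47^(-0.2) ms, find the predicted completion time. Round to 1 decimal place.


T_n = 275 * 47^(-0.2)
47^(-0.2) = 0.462999
T_n = 275 * 0.462999
= 127.3 ms


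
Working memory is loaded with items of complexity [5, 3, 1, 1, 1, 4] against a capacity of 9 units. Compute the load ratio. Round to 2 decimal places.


Total complexity = 5 + 3 + 1 + 1 + 1 + 4 = 15
Load = total / capacity = 15 / 9
= 1.67


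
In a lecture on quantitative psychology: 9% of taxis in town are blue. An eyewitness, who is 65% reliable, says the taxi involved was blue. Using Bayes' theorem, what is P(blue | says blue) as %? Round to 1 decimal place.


P(blue | says blue) = P(says blue | blue)*P(blue) / [P(says blue | blue)*P(blue) + P(says blue | not blue)*P(not blue)]
Numerator = 0.65 * 0.09 = 0.0585
False identification = 0.35 * 0.91 = 0.3185
P = 0.0585 / (0.0585 + 0.3185)
= 0.0585 / 0.377
As percentage = 15.5


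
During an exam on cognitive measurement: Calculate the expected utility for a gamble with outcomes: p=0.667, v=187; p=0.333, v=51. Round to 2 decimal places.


EU = sum(p_i * v_i)
0.667 * 187 = 124.729
0.333 * 51 = 16.983
EU = 124.729 + 16.983
= 141.71


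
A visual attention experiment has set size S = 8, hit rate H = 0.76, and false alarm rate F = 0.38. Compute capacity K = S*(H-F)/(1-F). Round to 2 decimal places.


K = S * (H - F) / (1 - F)
H - F = 0.38
1 - F = 0.62
K = 8 * 0.38 / 0.62
= 4.90


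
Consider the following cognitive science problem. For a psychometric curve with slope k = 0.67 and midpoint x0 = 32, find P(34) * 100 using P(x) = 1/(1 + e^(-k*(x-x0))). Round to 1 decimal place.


P(x) = 1/(1 + e^(-0.67*(34 - 32)))
Exponent = -0.67 * 2 = -1.34
e^(-1.34) = 0.261846
P = 1/(1 + 0.261846) = 0.79249
Percentage = 79.2


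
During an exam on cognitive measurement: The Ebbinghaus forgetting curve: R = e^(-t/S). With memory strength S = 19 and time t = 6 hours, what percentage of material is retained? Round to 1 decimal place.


R = e^(-t/S)
-t/S = -6/19 = -0.315789
R = e^(-0.315789) = 0.729213
Percentage = 0.729213 * 100
= 72.9


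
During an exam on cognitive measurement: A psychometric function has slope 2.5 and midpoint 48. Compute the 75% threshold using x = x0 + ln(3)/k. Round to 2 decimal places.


At P = 0.75: 0.75 = 1/(1 + e^(-k*(x-x0)))
Solving: e^(-k*(x-x0)) = 1/3
x = x0 + ln(3)/k
ln(3) = 1.0986
x = 48 + 1.0986/2.5
= 48 + 0.4394
= 48.44


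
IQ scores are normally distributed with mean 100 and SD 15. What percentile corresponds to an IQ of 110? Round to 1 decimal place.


z = (IQ - mean) / SD
z = (110 - 100) / 15 = 0.6667
Percentile = Phi(0.6667) * 100
Phi(0.6667) = 0.747518
= 74.8


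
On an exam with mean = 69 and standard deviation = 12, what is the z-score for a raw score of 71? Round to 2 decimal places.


z = (X - mu) / sigma
= (71 - 69) / 12
= 2 / 12
= 0.17


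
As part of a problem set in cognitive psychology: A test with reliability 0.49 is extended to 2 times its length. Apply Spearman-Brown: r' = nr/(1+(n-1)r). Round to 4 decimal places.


r_new = n*r / (1 + (n-1)*r)
Numerator = 2 * 0.49 = 0.98
Denominator = 1 + 1 * 0.49 = 1.49
r_new = 0.98 / 1.49
= 0.6577


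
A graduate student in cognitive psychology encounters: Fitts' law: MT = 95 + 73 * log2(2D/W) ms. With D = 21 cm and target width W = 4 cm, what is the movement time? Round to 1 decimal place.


MT = 95 + 73 * log2(2*21/4)
2D/W = 10.5
log2(10.5) = 3.3923
MT = 95 + 73 * 3.3923
= 342.6 ms


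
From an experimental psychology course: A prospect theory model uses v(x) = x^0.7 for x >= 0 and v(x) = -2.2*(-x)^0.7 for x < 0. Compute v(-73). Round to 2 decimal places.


Since x = -73 < 0, use v(x) = -lambda*(-x)^alpha
(-x) = 73
73^0.7 = 20.1524
v(-73) = -2.2 * 20.1524
= -44.34


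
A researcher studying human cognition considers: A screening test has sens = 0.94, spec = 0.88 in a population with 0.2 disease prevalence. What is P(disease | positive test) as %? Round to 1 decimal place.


PPV = (sens * prev) / (sens * prev + (1-spec) * (1-prev))
Numerator = 0.94 * 0.2 = 0.188
P(positive and no disease) = (1 - spec) * (1 - prev) = (1 - 0.88) * (1 - 0.2) = 0.096
Denominator = 0.188 + 0.096 = 0.284
PPV = 0.188 / 0.284 = 0.661972
As percentage = 66.2


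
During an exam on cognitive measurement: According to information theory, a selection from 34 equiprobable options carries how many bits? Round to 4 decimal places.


H = log2(n)
H = log2(34)
= 5.0875


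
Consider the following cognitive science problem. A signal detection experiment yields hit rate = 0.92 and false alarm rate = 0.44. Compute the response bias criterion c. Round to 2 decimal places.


c = -0.5 * (z(HR) + z(FAR))
z(0.92) = 1.4051
z(0.44) = -0.151
c = -0.5 * (1.4051 + -0.151)
= -0.5 * 1.2541
= -0.63


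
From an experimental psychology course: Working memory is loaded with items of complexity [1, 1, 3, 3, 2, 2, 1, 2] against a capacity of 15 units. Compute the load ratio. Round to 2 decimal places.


Total complexity = 1 + 1 + 3 + 3 + 2 + 2 + 1 + 2 = 15
Load = total / capacity = 15 / 15
= 1.00


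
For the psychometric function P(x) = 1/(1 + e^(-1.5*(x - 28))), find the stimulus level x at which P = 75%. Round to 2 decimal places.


At P = 0.75: 0.75 = 1/(1 + e^(-k*(x-x0)))
Solving: e^(-k*(x-x0)) = 1/3
x = x0 + ln(3)/k
ln(3) = 1.0986
x = 28 + 1.0986/1.5
= 28 + 0.7324
= 28.73


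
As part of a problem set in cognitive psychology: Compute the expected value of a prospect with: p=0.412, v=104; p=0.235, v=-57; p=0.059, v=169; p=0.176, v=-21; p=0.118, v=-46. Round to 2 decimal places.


EU = sum(p_i * v_i)
0.412 * 104 = 42.848
0.235 * -57 = -13.395
0.059 * 169 = 9.971
0.176 * -21 = -3.696
0.118 * -46 = -5.428
EU = 42.848 + -13.395 + 9.971 + -3.696 + -5.428
= 30.30


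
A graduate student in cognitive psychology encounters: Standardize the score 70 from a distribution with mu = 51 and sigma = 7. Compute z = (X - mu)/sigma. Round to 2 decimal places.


z = (X - mu) / sigma
= (70 - 51) / 7
= 19 / 7
= 2.71


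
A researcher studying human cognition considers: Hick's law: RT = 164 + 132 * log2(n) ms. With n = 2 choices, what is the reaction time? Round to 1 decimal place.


RT = 164 + 132 * log2(2)
log2(2) = 1.0
RT = 164 + 132 * 1.0
= 164 + 132.0
= 296.0 ms


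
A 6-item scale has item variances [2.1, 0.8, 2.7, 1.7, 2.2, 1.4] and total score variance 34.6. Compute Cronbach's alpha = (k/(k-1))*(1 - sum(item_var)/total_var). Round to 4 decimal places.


alpha = (k/(k-1)) * (1 - sum(s_i^2)/s_total^2)
sum(item variances) = 10.9
k/(k-1) = 6/5 = 1.2
1 - 10.9/34.6 = 1 - 0.315029 = 0.684971
alpha = 1.2 * 0.684971
= 0.8220


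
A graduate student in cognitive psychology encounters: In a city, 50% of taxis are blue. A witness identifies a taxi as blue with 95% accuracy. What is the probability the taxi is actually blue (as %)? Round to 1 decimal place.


P(blue | says blue) = P(says blue | blue)*P(blue) / [P(says blue | blue)*P(blue) + P(says blue | not blue)*P(not blue)]
Numerator = 0.95 * 0.5 = 0.475
False identification = 0.05 * 0.5 = 0.025
P = 0.475 / (0.475 + 0.025)
= 0.475 / 0.5
As percentage = 95.0


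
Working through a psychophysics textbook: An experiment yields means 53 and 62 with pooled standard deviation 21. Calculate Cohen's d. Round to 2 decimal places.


Cohen's d = (M1 - M2) / S_pooled
= (53 - 62) / 21
= -9 / 21
= -0.43


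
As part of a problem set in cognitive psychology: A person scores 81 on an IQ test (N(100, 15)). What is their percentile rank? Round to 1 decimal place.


z = (IQ - mean) / SD
z = (81 - 100) / 15 = -1.2667
Percentile = Phi(-1.2667) * 100
Phi(-1.2667) = 0.102631
= 10.3


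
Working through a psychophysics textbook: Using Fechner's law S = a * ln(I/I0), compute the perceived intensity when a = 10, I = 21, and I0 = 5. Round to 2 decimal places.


S = 10 * ln(21/5)
I/I0 = 4.2
ln(4.2) = 1.4351
S = 10 * 1.4351
= 14.35
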